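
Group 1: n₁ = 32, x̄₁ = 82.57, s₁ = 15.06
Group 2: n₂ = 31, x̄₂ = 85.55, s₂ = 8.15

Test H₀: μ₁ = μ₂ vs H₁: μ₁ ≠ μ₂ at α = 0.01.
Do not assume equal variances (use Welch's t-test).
Welch's two-sample t-test:
H₀: μ₁ = μ₂
H₁: μ₁ ≠ μ₂
s₁²/n₁ = 15.06²/32 = 7.0876,  s₂²/n₂ = 8.15²/31 = 2.1427
SE = √(s₁²/n₁ + s₂²/n₂) = √(7.0876 + 2.1427) = 3.0381
df (Welch-Satterthwaite) = (s₁²/n₁ + s₂²/n₂)² / [(s₁²/n₁)²/(n₁-1) + (s₂²/n₂)²/(n₂-1)] ≈ 48.04
t = (x̄₁ - x̄₂) / SE = (82.57 - 85.55) / 3.0381 = -2.98 / 3.0381 = -0.981
p-value = 0.3316

Since p-value > α = 0.01, we fail to reject H₀.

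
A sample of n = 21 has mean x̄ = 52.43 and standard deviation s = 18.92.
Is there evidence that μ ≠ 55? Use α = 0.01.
One-sample t-test:
H₀: μ = 55
H₁: μ ≠ 55
df = n - 1 = 20
t = (x̄ - μ₀) / (s/√n) = (52.43 - 55) / (18.92/√21) = -0.622
p-value = 0.5407

Since p-value > α = 0.01, we fail to reject H₀.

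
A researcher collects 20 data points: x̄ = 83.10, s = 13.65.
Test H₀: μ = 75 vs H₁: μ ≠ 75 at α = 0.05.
One-sample t-test:
H₀: μ = 75
H₁: μ ≠ 75
df = n - 1 = 19
t = (x̄ - μ₀) / (s/√n) = (83.10 - 75) / (13.65/√20) = 2.654
p-value = 0.0157

Since p-value < α = 0.05, we reject H₀.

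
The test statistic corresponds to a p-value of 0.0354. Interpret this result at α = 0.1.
Since p = 0.0354 < α = 0.1, reject H₀.
There is sufficient evidence to reject the null hypothesis; the result is statistically significant at the 0.1 level.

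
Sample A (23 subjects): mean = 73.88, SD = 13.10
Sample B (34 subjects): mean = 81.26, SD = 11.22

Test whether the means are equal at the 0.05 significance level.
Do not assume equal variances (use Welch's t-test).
Welch's two-sample t-test:
H₀: μ₁ = μ₂
H₁: μ₁ ≠ μ₂
s₁²/n₁ = 13.10²/23 = 7.4613,  s₂²/n₂ = 11.22²/34 = 3.7026
SE = √(s₁²/n₁ + s₂²/n₂) = √(7.4613 + 3.7026) = 3.3412
df (Welch-Satterthwaite) = (s₁²/n₁ + s₂²/n₂)² / [(s₁²/n₁)²/(n₁-1) + (s₂²/n₂)²/(n₂-1)] ≈ 42.31
t = (x̄₁ - x̄₂) / SE = (73.88 - 81.26) / 3.3412 = -7.38 / 3.3412 = -2.209
p-value = 0.0327

Since p-value < α = 0.05, we reject H₀.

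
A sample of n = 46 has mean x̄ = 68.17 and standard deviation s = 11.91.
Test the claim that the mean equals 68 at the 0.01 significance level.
One-sample t-test:
H₀: μ = 68
H₁: μ ≠ 68
df = n - 1 = 45
t = (x̄ - μ₀) / (s/√n) = (68.17 - 68) / (11.91/√46) = 0.097
p-value = 0.9233

Since p-value > α = 0.01, we fail to reject H₀.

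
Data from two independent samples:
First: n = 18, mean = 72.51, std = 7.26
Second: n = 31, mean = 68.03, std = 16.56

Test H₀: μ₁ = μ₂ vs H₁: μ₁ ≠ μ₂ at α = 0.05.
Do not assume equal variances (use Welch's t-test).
Welch's two-sample t-test:
H₀: μ₁ = μ₂
H₁: μ₁ ≠ μ₂
s₁²/n₁ = 7.26²/18 = 2.9282,  s₂²/n₂ = 16.56²/31 = 8.8462
SE = √(s₁²/n₁ + s₂²/n₂) = √(2.9282 + 8.8462) = 3.4314
df (Welch-Satterthwaite) = (s₁²/n₁ + s₂²/n₂)² / [(s₁²/n₁)²/(n₁-1) + (s₂²/n₂)²/(n₂-1)] ≈ 44.54
t = (x̄₁ - x̄₂) / SE = (72.51 - 68.03) / 3.4314 = 4.48 / 3.4314 = 1.306
p-value = 0.1984

Since p-value > α = 0.05, we fail to reject H₀.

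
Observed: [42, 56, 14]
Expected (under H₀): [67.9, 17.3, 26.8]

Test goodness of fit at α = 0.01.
Chi-square goodness of fit test:
H₀: observed counts match expected distribution
H₁: observed counts differ from expected distribution
df = k - 1 = 2
χ² = Σ(O - E)²/E
   = (42 - 67.9)²/67.9 + (56 - 17.3)²/17.3 + (14 - 26.8)²/26.8
   = 9.879 + 86.572 + 6.113
   = 102.56
p-value < 0.0001

Since p-value < α = 0.01, we reject H₀.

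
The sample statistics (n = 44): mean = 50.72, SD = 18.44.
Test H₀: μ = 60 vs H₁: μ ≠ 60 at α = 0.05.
One-sample t-test:
H₀: μ = 60
H₁: μ ≠ 60
df = n - 1 = 43
t = (x̄ - μ₀) / (s/√n) = (50.72 - 60) / (18.44/√44) = -3.338
p-value = 0.0017

Since p-value < α = 0.05, we reject H₀.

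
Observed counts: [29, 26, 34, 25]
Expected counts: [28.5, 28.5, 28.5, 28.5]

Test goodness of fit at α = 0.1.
Chi-square goodness of fit test:
H₀: observed counts match expected distribution
H₁: observed counts differ from expected distribution
df = k - 1 = 3
χ² = Σ(O - E)²/E
   = (29 - 28.5)²/28.5 + (26 - 28.5)²/28.5 + (34 - 28.5)²/28.5 + (25 - 28.5)²/28.5
   = 0.009 + 0.219 + 1.061 + 0.430
   = 1.72
p-value = 0.6327

Since p-value > α = 0.1, we fail to reject H₀.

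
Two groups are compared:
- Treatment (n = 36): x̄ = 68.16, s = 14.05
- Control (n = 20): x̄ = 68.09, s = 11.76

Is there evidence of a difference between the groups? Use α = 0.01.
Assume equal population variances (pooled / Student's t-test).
Student's two-sample t-test (equal variances):
H₀: μ₁ = μ₂
H₁: μ₁ ≠ μ₂
df = n₁ + n₂ - 2 = 54
Pooled variance s_p² = [(n₁-1)s₁² + (n₂-1)s₂²] / (n₁ + n₂ - 2) = [(35)(14.05²) + (19)(11.76²)] / 54 = 176.6063
SE = √(s_p²(1/n₁ + 1/n₂)) = √(176.6063 × (1/36 + 1/20)) = 3.7062
t = (x̄₁ - x̄₂) / SE = (68.16 - 68.09) / 3.7062 = 0.07 / 3.7062 = 0.019
p-value = 0.9850

Since p-value > α = 0.01, we fail to reject H₀.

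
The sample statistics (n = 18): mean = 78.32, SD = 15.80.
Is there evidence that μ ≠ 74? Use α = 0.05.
One-sample t-test:
H₀: μ = 74
H₁: μ ≠ 74
df = n - 1 = 17
t = (x̄ - μ₀) / (s/√n) = (78.32 - 74) / (15.80/√18) = 1.160
p-value = 0.2621

Since p-value > α = 0.05, we fail to reject H₀.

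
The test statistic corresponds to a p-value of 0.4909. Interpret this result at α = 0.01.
Since p = 0.4909 > α = 0.01, fail to reject H₀.
There is insufficient evidence to reject the null hypothesis; the result is not statistically significant at the 0.01 level.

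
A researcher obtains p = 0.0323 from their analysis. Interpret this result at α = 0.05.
Since p = 0.0323 < α = 0.05, reject H₀.
There is sufficient evidence to reject the null hypothesis; the result is statistically significant at the 0.05 level.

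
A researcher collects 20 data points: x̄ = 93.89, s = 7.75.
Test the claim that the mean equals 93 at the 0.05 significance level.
One-sample t-test:
H₀: μ = 93
H₁: μ ≠ 93
df = n - 1 = 19
t = (x̄ - μ₀) / (s/√n) = (93.89 - 93) / (7.75/√20) = 0.514
p-value = 0.6135

Since p-value > α = 0.05, we fail to reject H₀.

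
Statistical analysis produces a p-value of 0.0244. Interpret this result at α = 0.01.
Since p = 0.0244 > α = 0.01, fail to reject H₀.
There is insufficient evidence to reject the null hypothesis; the result is not statistically significant at the 0.01 level.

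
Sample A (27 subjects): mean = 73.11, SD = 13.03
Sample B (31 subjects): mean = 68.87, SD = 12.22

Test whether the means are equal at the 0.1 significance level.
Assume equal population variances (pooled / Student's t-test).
Student's two-sample t-test (equal variances):
H₀: μ₁ = μ₂
H₁: μ₁ ≠ μ₂
df = n₁ + n₂ - 2 = 56
Pooled variance s_p² = [(n₁-1)s₁² + (n₂-1)s₂²] / (n₁ + n₂ - 2) = [(26)(13.03²) + (30)(12.22²)] / 56 = 158.8242
SE = √(s_p²(1/n₁ + 1/n₂)) = √(158.8242 × (1/27 + 1/31)) = 3.3175
t = (x̄₁ - x̄₂) / SE = (73.11 - 68.87) / 3.3175 = 4.24 / 3.3175 = 1.278
p-value = 0.2065

Since p-value > α = 0.1, we fail to reject H₀.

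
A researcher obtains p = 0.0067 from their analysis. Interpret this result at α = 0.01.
Since p = 0.0067 < α = 0.01, reject H₀.
There is sufficient evidence to reject the null hypothesis; the result is statistically significant at the 0.01 level.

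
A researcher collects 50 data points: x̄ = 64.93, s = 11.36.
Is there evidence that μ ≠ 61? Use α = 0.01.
One-sample t-test:
H₀: μ = 61
H₁: μ ≠ 61
df = n - 1 = 49
t = (x̄ - μ₀) / (s/√n) = (64.93 - 61) / (11.36/√50) = 2.446
p-value = 0.0181

Since p-value > α = 0.01, we fail to reject H₀.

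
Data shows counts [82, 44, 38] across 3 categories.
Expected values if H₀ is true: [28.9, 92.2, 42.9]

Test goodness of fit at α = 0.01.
Chi-square goodness of fit test:
H₀: observed counts match expected distribution
H₁: observed counts differ from expected distribution
df = k - 1 = 2
χ² = Σ(O - E)²/E
   = (82 - 28.9)²/28.9 + (44 - 92.2)²/92.2 + (38 - 42.9)²/42.9
   = 97.564 + 25.198 + 0.560
   = 123.32
p-value < 0.0001

Since p-value < α = 0.01, we reject H₀.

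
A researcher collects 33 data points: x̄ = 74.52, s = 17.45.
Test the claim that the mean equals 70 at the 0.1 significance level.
One-sample t-test:
H₀: μ = 70
H₁: μ ≠ 70
df = n - 1 = 32
t = (x̄ - μ₀) / (s/√n) = (74.52 - 70) / (17.45/√33) = 1.488
p-value = 0.1465

Since p-value > α = 0.1, we fail to reject H₀.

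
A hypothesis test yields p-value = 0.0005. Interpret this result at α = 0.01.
Since p = 0.0005 < α = 0.01, reject H₀.
There is sufficient evidence to reject the null hypothesis; the result is statistically significant at the 0.01 level.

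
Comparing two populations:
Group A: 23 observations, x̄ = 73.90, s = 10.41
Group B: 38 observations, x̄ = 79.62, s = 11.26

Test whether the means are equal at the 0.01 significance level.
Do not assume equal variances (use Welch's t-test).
Welch's two-sample t-test:
H₀: μ₁ = μ₂
H₁: μ₁ ≠ μ₂
s₁²/n₁ = 10.41²/23 = 4.7117,  s₂²/n₂ = 11.26²/38 = 3.3365
SE = √(s₁²/n₁ + s₂²/n₂) = √(4.7117 + 3.3365) = 2.8369
df (Welch-Satterthwaite) = (s₁²/n₁ + s₂²/n₂)² / [(s₁²/n₁)²/(n₁-1) + (s₂²/n₂)²/(n₂-1)] ≈ 49.45
t = (x̄₁ - x̄₂) / SE = (73.90 - 79.62) / 2.8369 = -5.72 / 2.8369 = -2.016
p-value = 0.0492

Since p-value > α = 0.01, we fail to reject H₀.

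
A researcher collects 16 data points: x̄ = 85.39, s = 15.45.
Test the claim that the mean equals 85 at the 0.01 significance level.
One-sample t-test:
H₀: μ = 85
H₁: μ ≠ 85
df = n - 1 = 15
t = (x̄ - μ₀) / (s/√n) = (85.39 - 85) / (15.45/√16) = 0.101
p-value = 0.9209

Since p-value > α = 0.01, we fail to reject H₀.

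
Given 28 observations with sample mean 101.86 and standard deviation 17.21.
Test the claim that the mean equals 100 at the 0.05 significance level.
One-sample t-test:
H₀: μ = 100
H₁: μ ≠ 100
df = n - 1 = 27
t = (x̄ - μ₀) / (s/√n) = (101.86 - 100) / (17.21/√28) = 0.572
p-value = 0.5721

Since p-value > α = 0.05, we fail to reject H₀.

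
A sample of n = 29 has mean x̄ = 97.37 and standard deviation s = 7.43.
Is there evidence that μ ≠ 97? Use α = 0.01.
One-sample t-test:
H₀: μ = 97
H₁: μ ≠ 97
df = n - 1 = 28
t = (x̄ - μ₀) / (s/√n) = (97.37 - 97) / (7.43/√29) = 0.268
p-value = 0.7905

Since p-value > α = 0.01, we fail to reject H₀.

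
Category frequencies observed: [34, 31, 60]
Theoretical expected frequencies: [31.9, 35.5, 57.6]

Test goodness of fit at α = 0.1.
Chi-square goodness of fit test:
H₀: observed counts match expected distribution
H₁: observed counts differ from expected distribution
df = k - 1 = 2
χ² = Σ(O - E)²/E
   = (34 - 31.9)²/31.9 + (31 - 35.5)²/35.5 + (60 - 57.6)²/57.6
   = 0.138 + 0.570 + 0.100
   = 0.81
p-value = 0.6674

Since p-value > α = 0.1, we fail to reject H₀.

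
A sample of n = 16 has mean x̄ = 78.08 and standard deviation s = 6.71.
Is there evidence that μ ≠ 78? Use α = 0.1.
One-sample t-test:
H₀: μ = 78
H₁: μ ≠ 78
df = n - 1 = 15
t = (x̄ - μ₀) / (s/√n) = (78.08 - 78) / (6.71/√16) = 0.048
p-value = 0.9626

Since p-value > α = 0.1, we fail to reject H₀.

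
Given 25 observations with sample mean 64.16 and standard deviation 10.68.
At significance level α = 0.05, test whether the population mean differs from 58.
One-sample t-test:
H₀: μ = 58
H₁: μ ≠ 58
df = n - 1 = 24
t = (x̄ - μ₀) / (s/√n) = (64.16 - 58) / (10.68/√25) = 2.884
p-value = 0.0082

Since p-value < α = 0.05, we reject H₀.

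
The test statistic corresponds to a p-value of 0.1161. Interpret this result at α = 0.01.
Since p = 0.1161 > α = 0.01, fail to reject H₀.
There is insufficient evidence to reject the null hypothesis; the result is not statistically significant at the 0.01 level.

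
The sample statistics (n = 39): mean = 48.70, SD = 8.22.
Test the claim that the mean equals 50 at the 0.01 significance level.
One-sample t-test:
H₀: μ = 50
H₁: μ ≠ 50
df = n - 1 = 38
t = (x̄ - μ₀) / (s/√n) = (48.70 - 50) / (8.22/√39) = -0.988
p-value = 0.3296

Since p-value > α = 0.01, we fail to reject H₀.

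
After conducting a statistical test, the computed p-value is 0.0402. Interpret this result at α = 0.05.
Since p = 0.0402 < α = 0.05, reject H₀.
There is sufficient evidence to reject the null hypothesis; the result is statistically significant at the 0.05 level.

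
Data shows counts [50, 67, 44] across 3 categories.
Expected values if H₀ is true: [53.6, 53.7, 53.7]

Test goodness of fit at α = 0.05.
Chi-square goodness of fit test:
H₀: observed counts match expected distribution
H₁: observed counts differ from expected distribution
df = k - 1 = 2
χ² = Σ(O - E)²/E
   = (50 - 53.6)²/53.6 + (67 - 53.7)²/53.7 + (44 - 53.7)²/53.7
   = 0.242 + 3.294 + 1.752
   = 5.29
p-value = 0.0711

Since p-value > α = 0.05, we fail to reject H₀.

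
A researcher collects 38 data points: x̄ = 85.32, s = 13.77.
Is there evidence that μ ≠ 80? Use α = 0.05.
One-sample t-test:
H₀: μ = 80
H₁: μ ≠ 80
df = n - 1 = 37
t = (x̄ - μ₀) / (s/√n) = (85.32 - 80) / (13.77/√38) = 2.382
p-value = 0.0225

Since p-value < α = 0.05, we reject H₀.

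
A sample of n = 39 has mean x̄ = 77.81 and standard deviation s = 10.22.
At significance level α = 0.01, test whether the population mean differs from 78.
One-sample t-test:
H₀: μ = 78
H₁: μ ≠ 78
df = n - 1 = 38
t = (x̄ - μ₀) / (s/√n) = (77.81 - 78) / (10.22/√39) = -0.116
p-value = 0.9082

Since p-value > α = 0.01, we fail to reject H₀.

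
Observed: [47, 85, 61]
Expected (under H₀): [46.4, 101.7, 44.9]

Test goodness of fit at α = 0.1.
Chi-square goodness of fit test:
H₀: observed counts match expected distribution
H₁: observed counts differ from expected distribution
df = k - 1 = 2
χ² = Σ(O - E)²/E
   = (47 - 46.4)²/46.4 + (85 - 101.7)²/101.7 + (61 - 44.9)²/44.9
   = 0.008 + 2.742 + 5.773
   = 8.52
p-value = 0.0141

Since p-value < α = 0.1, we reject H₀.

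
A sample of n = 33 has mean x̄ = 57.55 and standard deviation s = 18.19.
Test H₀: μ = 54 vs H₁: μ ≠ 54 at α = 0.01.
One-sample t-test:
H₀: μ = 54
H₁: μ ≠ 54
df = n - 1 = 32
t = (x̄ - μ₀) / (s/√n) = (57.55 - 54) / (18.19/√33) = 1.121
p-value = 0.2706

Since p-value > α = 0.01, we fail to reject H₀.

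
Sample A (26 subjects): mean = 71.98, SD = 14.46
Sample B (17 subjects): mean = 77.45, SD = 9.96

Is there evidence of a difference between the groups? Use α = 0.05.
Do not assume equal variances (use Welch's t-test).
Welch's two-sample t-test:
H₀: μ₁ = μ₂
H₁: μ₁ ≠ μ₂
s₁²/n₁ = 14.46²/26 = 8.0420,  s₂²/n₂ = 9.96²/17 = 5.8354
SE = √(s₁²/n₁ + s₂²/n₂) = √(8.0420 + 5.8354) = 3.7252
df (Welch-Satterthwaite) = (s₁²/n₁ + s₂²/n₂)² / [(s₁²/n₁)²/(n₁-1) + (s₂²/n₂)²/(n₂-1)] ≈ 40.84
t = (x̄₁ - x̄₂) / SE = (71.98 - 77.45) / 3.7252 = -5.47 / 3.7252 = -1.468
p-value = 0.1497

Since p-value > α = 0.05, we fail to reject H₀.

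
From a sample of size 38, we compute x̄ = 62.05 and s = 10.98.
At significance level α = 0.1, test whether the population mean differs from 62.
One-sample t-test:
H₀: μ = 62
H₁: μ ≠ 62
df = n - 1 = 37
t = (x̄ - μ₀) / (s/√n) = (62.05 - 62) / (10.98/√38) = 0.028
p-value = 0.9778

Since p-value > α = 0.1, we fail to reject H₀.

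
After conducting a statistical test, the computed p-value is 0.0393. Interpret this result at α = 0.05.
Since p = 0.0393 < α = 0.05, reject H₀.
There is sufficient evidence to reject the null hypothesis; the result is statistically significant at the 0.05 level.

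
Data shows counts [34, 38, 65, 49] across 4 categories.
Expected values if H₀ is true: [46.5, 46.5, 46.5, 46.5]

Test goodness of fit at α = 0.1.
Chi-square goodness of fit test:
H₀: observed counts match expected distribution
H₁: observed counts differ from expected distribution
df = k - 1 = 3
χ² = Σ(O - E)²/E
   = (34 - 46.5)²/46.5 + (38 - 46.5)²/46.5 + (65 - 46.5)²/46.5 + (49 - 46.5)²/46.5
   = 3.360 + 1.554 + 7.360 + 0.134
   = 12.41
p-value = 0.0061

Since p-value < α = 0.1, we reject H₀.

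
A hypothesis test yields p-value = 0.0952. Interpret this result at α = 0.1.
Since p = 0.0952 < α = 0.1, reject H₀.
There is sufficient evidence to reject the null hypothesis; the result is statistically significant at the 0.1 level.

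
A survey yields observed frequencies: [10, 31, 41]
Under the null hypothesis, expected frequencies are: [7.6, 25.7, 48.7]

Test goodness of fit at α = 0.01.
Chi-square goodness of fit test:
H₀: observed counts match expected distribution
H₁: observed counts differ from expected distribution
df = k - 1 = 2
χ² = Σ(O - E)²/E
   = (10 - 7.6)²/7.6 + (31 - 25.7)²/25.7 + (41 - 48.7)²/48.7
   = 0.758 + 1.093 + 1.217
   = 3.07
p-value = 0.2156

Since p-value > α = 0.01, we fail to reject H₀.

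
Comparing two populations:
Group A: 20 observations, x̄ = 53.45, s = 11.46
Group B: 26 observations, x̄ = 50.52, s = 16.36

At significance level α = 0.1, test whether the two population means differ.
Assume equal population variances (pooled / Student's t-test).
Student's two-sample t-test (equal variances):
H₀: μ₁ = μ₂
H₁: μ₁ ≠ μ₂
df = n₁ + n₂ - 2 = 44
Pooled variance s_p² = [(n₁-1)s₁² + (n₂-1)s₂²] / (n₁ + n₂ - 2) = [(19)(11.46²) + (25)(16.36²)] / 44 = 208.7850
SE = √(s_p²(1/n₁ + 1/n₂)) = √(208.7850 × (1/20 + 1/26)) = 4.2976
t = (x̄₁ - x̄₂) / SE = (53.45 - 50.52) / 4.2976 = 2.93 / 4.2976 = 0.682
p-value = 0.4990

Since p-value > α = 0.1, we fail to reject H₀.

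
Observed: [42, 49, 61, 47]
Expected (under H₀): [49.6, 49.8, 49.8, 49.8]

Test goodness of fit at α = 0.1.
Chi-square goodness of fit test:
H₀: observed counts match expected distribution
H₁: observed counts differ from expected distribution
df = k - 1 = 3
χ² = Σ(O - E)²/E
   = (42 - 49.6)²/49.6 + (49 - 49.8)²/49.8 + (61 - 49.8)²/49.8 + (47 - 49.8)²/49.8
   = 1.165 + 0.013 + 2.519 + 0.157
   = 3.85
p-value = 0.2777

Since p-value > α = 0.1, we fail to reject H₀.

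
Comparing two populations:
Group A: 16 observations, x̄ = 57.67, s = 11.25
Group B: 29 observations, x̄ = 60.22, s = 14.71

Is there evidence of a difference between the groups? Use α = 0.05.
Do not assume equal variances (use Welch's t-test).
Welch's two-sample t-test:
H₀: μ₁ = μ₂
H₁: μ₁ ≠ μ₂
s₁²/n₁ = 11.25²/16 = 7.9102,  s₂²/n₂ = 14.71²/29 = 7.4615
SE = √(s₁²/n₁ + s₂²/n₂) = √(7.9102 + 7.4615) = 3.9207
df (Welch-Satterthwaite) = (s₁²/n₁ + s₂²/n₂)² / [(s₁²/n₁)²/(n₁-1) + (s₂²/n₂)²/(n₂-1)] ≈ 38.36
t = (x̄₁ - x̄₂) / SE = (57.67 - 60.22) / 3.9207 = -2.55 / 3.9207 = -0.650
p-value = 0.5193

Since p-value > α = 0.05, we fail to reject H₀.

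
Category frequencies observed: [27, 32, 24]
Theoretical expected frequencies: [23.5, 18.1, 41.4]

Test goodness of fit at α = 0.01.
Chi-square goodness of fit test:
H₀: observed counts match expected distribution
H₁: observed counts differ from expected distribution
df = k - 1 = 2
χ² = Σ(O - E)²/E
   = (27 - 23.5)²/23.5 + (32 - 18.1)²/18.1 + (24 - 41.4)²/41.4
   = 0.521 + 10.675 + 7.313
   = 18.51
p-value = 0.0001

Since p-value < α = 0.01, we reject H₀.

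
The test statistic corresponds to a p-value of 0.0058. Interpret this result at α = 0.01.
Since p = 0.0058 < α = 0.01, reject H₀.
There is sufficient evidence to reject the null hypothesis; the result is statistically significant at the 0.01 level.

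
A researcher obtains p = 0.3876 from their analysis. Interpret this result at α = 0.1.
Since p = 0.3876 > α = 0.1, fail to reject H₀.
There is insufficient evidence to reject the null hypothesis; the result is not statistically significant at the 0.1 level.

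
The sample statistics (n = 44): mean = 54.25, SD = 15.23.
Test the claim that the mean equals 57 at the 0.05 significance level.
One-sample t-test:
H₀: μ = 57
H₁: μ ≠ 57
df = n - 1 = 43
t = (x̄ - μ₀) / (s/√n) = (54.25 - 57) / (15.23/√44) = -1.198
p-value = 0.2376

Since p-value > α = 0.05, we fail to reject H₀.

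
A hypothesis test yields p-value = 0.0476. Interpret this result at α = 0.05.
Since p = 0.0476 < α = 0.05, reject H₀.
There is sufficient evidence to reject the null hypothesis; the result is statistically significant at the 0.05 level.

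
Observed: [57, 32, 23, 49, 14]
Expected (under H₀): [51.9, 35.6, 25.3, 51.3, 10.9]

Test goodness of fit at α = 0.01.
Chi-square goodness of fit test:
H₀: observed counts match expected distribution
H₁: observed counts differ from expected distribution
df = k - 1 = 4
χ² = Σ(O - E)²/E
   = (57 - 51.9)²/51.9 + (32 - 35.6)²/35.6 + (23 - 25.3)²/25.3 + (49 - 51.3)²/51.3 + (14 - 10.9)²/10.9
   = 0.501 + 0.364 + 0.209 + 0.103 + 0.882
   = 2.06
p-value = 0.7249

Since p-value > α = 0.01, we fail to reject H₀.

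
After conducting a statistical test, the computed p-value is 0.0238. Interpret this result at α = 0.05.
Since p = 0.0238 < α = 0.05, reject H₀.
There is sufficient evidence to reject the null hypothesis; the result is statistically significant at the 0.05 level.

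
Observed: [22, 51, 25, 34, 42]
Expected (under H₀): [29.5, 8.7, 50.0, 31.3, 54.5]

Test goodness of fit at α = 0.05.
Chi-square goodness of fit test:
H₀: observed counts match expected distribution
H₁: observed counts differ from expected distribution
df = k - 1 = 4
χ² = Σ(O - E)²/E
   = (22 - 29.5)²/29.5 + (51 - 8.7)²/8.7 + (25 - 50.0)²/50.0 + (34 - 31.3)²/31.3 + (42 - 54.5)²/54.5
   = 1.907 + 205.666 + 12.500 + 0.233 + 2.867
   = 223.17
p-value < 0.0001

Since p-value < α = 0.05, we reject H₀.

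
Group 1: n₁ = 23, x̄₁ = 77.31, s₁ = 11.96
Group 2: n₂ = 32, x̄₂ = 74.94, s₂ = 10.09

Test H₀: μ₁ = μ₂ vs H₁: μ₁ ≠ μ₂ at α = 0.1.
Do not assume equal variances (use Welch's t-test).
Welch's two-sample t-test:
H₀: μ₁ = μ₂
H₁: μ₁ ≠ μ₂
s₁²/n₁ = 11.96²/23 = 6.2192,  s₂²/n₂ = 10.09²/32 = 3.1815
SE = √(s₁²/n₁ + s₂²/n₂) = √(6.2192 + 3.1815) = 3.0661
df (Welch-Satterthwaite) = (s₁²/n₁ + s₂²/n₂)² / [(s₁²/n₁)²/(n₁-1) + (s₂²/n₂)²/(n₂-1)] ≈ 42.39
t = (x̄₁ - x̄₂) / SE = (77.31 - 74.94) / 3.0661 = 2.37 / 3.0661 = 0.773
p-value = 0.4438

Since p-value > α = 0.1, we fail to reject H₀.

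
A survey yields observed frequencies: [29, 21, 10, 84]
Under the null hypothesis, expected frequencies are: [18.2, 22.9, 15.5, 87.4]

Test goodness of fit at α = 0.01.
Chi-square goodness of fit test:
H₀: observed counts match expected distribution
H₁: observed counts differ from expected distribution
df = k - 1 = 3
χ² = Σ(O - E)²/E
   = (29 - 18.2)²/18.2 + (21 - 22.9)²/22.9 + (10 - 15.5)²/15.5 + (84 - 87.4)²/87.4
   = 6.409 + 0.158 + 1.952 + 0.132
   = 8.65
p-value = 0.0343

Since p-value > α = 0.01, we fail to reject H₀.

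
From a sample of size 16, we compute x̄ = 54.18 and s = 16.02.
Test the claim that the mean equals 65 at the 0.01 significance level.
One-sample t-test:
H₀: μ = 65
H₁: μ ≠ 65
df = n - 1 = 15
t = (x̄ - μ₀) / (s/√n) = (54.18 - 65) / (16.02/√16) = -2.702
p-value = 0.0164

Since p-value > α = 0.01, we fail to reject H₀.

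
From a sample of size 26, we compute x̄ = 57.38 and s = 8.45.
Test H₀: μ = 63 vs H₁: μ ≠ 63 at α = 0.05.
One-sample t-test:
H₀: μ = 63
H₁: μ ≠ 63
df = n - 1 = 25
t = (x̄ - μ₀) / (s/√n) = (57.38 - 63) / (8.45/√26) = -3.391
p-value = 0.0023

Since p-value < α = 0.05, we reject H₀.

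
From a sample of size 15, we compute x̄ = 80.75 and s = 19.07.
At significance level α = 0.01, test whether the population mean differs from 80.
One-sample t-test:
H₀: μ = 80
H₁: μ ≠ 80
df = n - 1 = 14
t = (x̄ - μ₀) / (s/√n) = (80.75 - 80) / (19.07/√15) = 0.152
p-value = 0.8811

Since p-value > α = 0.01, we fail to reject H₀.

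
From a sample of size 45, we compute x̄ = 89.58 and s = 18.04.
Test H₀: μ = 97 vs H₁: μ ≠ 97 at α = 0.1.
One-sample t-test:
H₀: μ = 97
H₁: μ ≠ 97
df = n - 1 = 44
t = (x̄ - μ₀) / (s/√n) = (89.58 - 97) / (18.04/√45) = -2.759
p-value = 0.0084

Since p-value < α = 0.1, we reject H₀.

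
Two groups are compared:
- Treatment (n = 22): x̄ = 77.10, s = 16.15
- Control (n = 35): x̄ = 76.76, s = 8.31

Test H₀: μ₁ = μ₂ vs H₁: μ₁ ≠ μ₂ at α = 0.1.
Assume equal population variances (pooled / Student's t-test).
Student's two-sample t-test (equal variances):
H₀: μ₁ = μ₂
H₁: μ₁ ≠ μ₂
df = n₁ + n₂ - 2 = 55
Pooled variance s_p² = [(n₁-1)s₁² + (n₂-1)s₂²] / (n₁ + n₂ - 2) = [(21)(16.15²) + (34)(8.31²)] / 55 = 142.2760
SE = √(s_p²(1/n₁ + 1/n₂)) = √(142.2760 × (1/22 + 1/35)) = 3.2453
t = (x̄₁ - x̄₂) / SE = (77.10 - 76.76) / 3.2453 = 0.34 / 3.2453 = 0.105
p-value = 0.9169

Since p-value > α = 0.1, we fail to reject H₀.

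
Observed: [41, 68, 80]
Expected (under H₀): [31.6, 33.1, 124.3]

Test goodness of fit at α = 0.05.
Chi-square goodness of fit test:
H₀: observed counts match expected distribution
H₁: observed counts differ from expected distribution
df = k - 1 = 2
χ² = Σ(O - E)²/E
   = (41 - 31.6)²/31.6 + (68 - 33.1)²/33.1 + (80 - 124.3)²/124.3
   = 2.796 + 36.798 + 15.788
   = 55.38
p-value < 0.0001

Since p-value < α = 0.05, we reject H₀.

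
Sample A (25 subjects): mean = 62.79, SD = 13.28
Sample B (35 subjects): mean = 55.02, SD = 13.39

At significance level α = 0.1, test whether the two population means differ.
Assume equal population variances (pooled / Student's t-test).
Student's two-sample t-test (equal variances):
H₀: μ₁ = μ₂
H₁: μ₁ ≠ μ₂
df = n₁ + n₂ - 2 = 58
Pooled variance s_p² = [(n₁-1)s₁² + (n₂-1)s₂²] / (n₁ + n₂ - 2) = [(24)(13.28²) + (34)(13.39²)] / 58 = 178.0782
SE = √(s_p²(1/n₁ + 1/n₂)) = √(178.0782 × (1/25 + 1/35)) = 3.4944
t = (x̄₁ - x̄₂) / SE = (62.79 - 55.02) / 3.4944 = 7.77 / 3.4944 = 2.224
p-value = 0.0301

Since p-value < α = 0.1, we reject H₀.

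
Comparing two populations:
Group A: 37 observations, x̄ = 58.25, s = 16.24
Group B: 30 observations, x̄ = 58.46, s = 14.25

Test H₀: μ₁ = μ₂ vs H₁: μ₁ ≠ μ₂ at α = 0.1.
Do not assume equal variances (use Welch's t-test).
Welch's two-sample t-test:
H₀: μ₁ = μ₂
H₁: μ₁ ≠ μ₂
s₁²/n₁ = 16.24²/37 = 7.1280,  s₂²/n₂ = 14.25²/30 = 6.7687
SE = √(s₁²/n₁ + s₂²/n₂) = √(7.1280 + 6.7687) = 3.7278
df (Welch-Satterthwaite) = (s₁²/n₁ + s₂²/n₂)² / [(s₁²/n₁)²/(n₁-1) + (s₂²/n₂)²/(n₂-1)] ≈ 64.56
t = (x̄₁ - x̄₂) / SE = (58.25 - 58.46) / 3.7278 = -0.21 / 3.7278 = -0.056
p-value = 0.9553

Since p-value > α = 0.1, we fail to reject H₀.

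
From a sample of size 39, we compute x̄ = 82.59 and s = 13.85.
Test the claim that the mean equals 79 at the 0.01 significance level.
One-sample t-test:
H₀: μ = 79
H₁: μ ≠ 79
df = n - 1 = 38
t = (x̄ - μ₀) / (s/√n) = (82.59 - 79) / (13.85/√39) = 1.619
p-value = 0.1138

Since p-value > α = 0.01, we fail to reject H₀.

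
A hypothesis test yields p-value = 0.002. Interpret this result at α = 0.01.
Since p = 0.002 < α = 0.01, reject H₀.
There is sufficient evidence to reject the null hypothesis; the result is statistically significant at the 0.01 level.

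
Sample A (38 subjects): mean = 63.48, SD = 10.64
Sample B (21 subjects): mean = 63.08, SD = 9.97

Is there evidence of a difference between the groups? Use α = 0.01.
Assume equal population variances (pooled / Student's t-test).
Student's two-sample t-test (equal variances):
H₀: μ₁ = μ₂
H₁: μ₁ ≠ μ₂
df = n₁ + n₂ - 2 = 57
Pooled variance s_p² = [(n₁-1)s₁² + (n₂-1)s₂²] / (n₁ + n₂ - 2) = [(37)(10.64²) + (20)(9.97²)] / 57 = 108.3644
SE = √(s_p²(1/n₁ + 1/n₂)) = √(108.3644 × (1/38 + 1/21)) = 2.8305
t = (x̄₁ - x̄₂) / SE = (63.48 - 63.08) / 2.8305 = 0.40 / 2.8305 = 0.141
p-value = 0.8881

Since p-value > α = 0.01, we fail to reject H₀.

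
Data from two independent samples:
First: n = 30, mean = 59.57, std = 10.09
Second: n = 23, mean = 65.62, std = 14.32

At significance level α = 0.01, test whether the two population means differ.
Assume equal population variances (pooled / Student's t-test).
Student's two-sample t-test (equal variances):
H₀: μ₁ = μ₂
H₁: μ₁ ≠ μ₂
df = n₁ + n₂ - 2 = 51
Pooled variance s_p² = [(n₁-1)s₁² + (n₂-1)s₂²] / (n₁ + n₂ - 2) = [(29)(10.09²) + (22)(14.32²)] / 51 = 146.3492
SE = √(s_p²(1/n₁ + 1/n₂)) = √(146.3492 × (1/30 + 1/23)) = 3.3528
t = (x̄₁ - x̄₂) / SE = (59.57 - 65.62) / 3.3528 = -6.05 / 3.3528 = -1.804
p-value = 0.0771

Since p-value > α = 0.01, we fail to reject H₀.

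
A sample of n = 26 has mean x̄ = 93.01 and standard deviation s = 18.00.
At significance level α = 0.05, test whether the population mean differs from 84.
One-sample t-test:
H₀: μ = 84
H₁: μ ≠ 84
df = n - 1 = 25
t = (x̄ - μ₀) / (s/√n) = (93.01 - 84) / (18.00/√26) = 2.552
p-value = 0.0172

Since p-value < α = 0.05, we reject H₀.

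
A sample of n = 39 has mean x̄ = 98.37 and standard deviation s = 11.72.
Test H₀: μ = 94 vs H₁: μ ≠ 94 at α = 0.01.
One-sample t-test:
H₀: μ = 94
H₁: μ ≠ 94
df = n - 1 = 38
t = (x̄ - μ₀) / (s/√n) = (98.37 - 94) / (11.72/√39) = 2.329
p-value = 0.0253

Since p-value > α = 0.01, we fail to reject H₀.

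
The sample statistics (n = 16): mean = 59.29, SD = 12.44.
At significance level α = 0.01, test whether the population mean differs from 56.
One-sample t-test:
H₀: μ = 56
H₁: μ ≠ 56
df = n - 1 = 15
t = (x̄ - μ₀) / (s/√n) = (59.29 - 56) / (12.44/√16) = 1.058
p-value = 0.3069

Since p-value > α = 0.01, we fail to reject H₀.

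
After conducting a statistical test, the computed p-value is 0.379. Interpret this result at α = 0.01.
Since p = 0.379 > α = 0.01, fail to reject H₀.
There is insufficient evidence to reject the null hypothesis; the result is not statistically significant at the 0.01 level.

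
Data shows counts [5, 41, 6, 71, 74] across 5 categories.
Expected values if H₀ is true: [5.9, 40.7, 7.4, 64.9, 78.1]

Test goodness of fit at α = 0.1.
Chi-square goodness of fit test:
H₀: observed counts match expected distribution
H₁: observed counts differ from expected distribution
df = k - 1 = 4
χ² = Σ(O - E)²/E
   = (5 - 5.9)²/5.9 + (41 - 40.7)²/40.7 + (6 - 7.4)²/7.4 + (71 - 64.9)²/64.9 + (74 - 78.1)²/78.1
   = 0.137 + 0.002 + 0.265 + 0.573 + 0.215
   = 1.19
p-value = 0.8793

Since p-value > α = 0.1, we fail to reject H₀.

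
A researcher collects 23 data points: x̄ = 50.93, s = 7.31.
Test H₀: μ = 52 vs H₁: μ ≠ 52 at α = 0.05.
One-sample t-test:
H₀: μ = 52
H₁: μ ≠ 52
df = n - 1 = 22
t = (x̄ - μ₀) / (s/√n) = (50.93 - 52) / (7.31/√23) = -0.702
p-value = 0.4900

Since p-value > α = 0.05, we fail to reject H₀.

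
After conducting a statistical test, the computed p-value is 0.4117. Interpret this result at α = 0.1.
Since p = 0.4117 > α = 0.1, fail to reject H₀.
There is insufficient evidence to reject the null hypothesis; the result is not statistically significant at the 0.1 level.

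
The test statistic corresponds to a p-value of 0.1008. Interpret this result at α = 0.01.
Since p = 0.1008 > α = 0.01, fail to reject H₀.
There is insufficient evidence to reject the null hypothesis; the result is not statistically significant at the 0.01 level.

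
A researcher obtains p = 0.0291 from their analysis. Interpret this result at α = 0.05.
Since p = 0.0291 < α = 0.05, reject H₀.
There is sufficient evidence to reject the null hypothesis; the result is statistically significant at the 0.05 level.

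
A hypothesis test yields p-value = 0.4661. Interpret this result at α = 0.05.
Since p = 0.4661 > α = 0.05, fail to reject H₀.
There is insufficient evidence to reject the null hypothesis; the result is not statistically significant at the 0.05 level.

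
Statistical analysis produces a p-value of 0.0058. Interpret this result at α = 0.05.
Since p = 0.0058 < α = 0.05, reject H₀.
There is sufficient evidence to reject the null hypothesis; the result is statistically significant at the 0.05 level.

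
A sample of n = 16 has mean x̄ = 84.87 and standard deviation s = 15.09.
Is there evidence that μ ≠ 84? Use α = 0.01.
One-sample t-test:
H₀: μ = 84
H₁: μ ≠ 84
df = n - 1 = 15
t = (x̄ - μ₀) / (s/√n) = (84.87 - 84) / (15.09/√16) = 0.231
p-value = 0.8207

Since p-value > α = 0.01, we fail to reject H₀.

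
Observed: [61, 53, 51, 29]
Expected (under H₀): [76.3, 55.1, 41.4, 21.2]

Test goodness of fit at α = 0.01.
Chi-square goodness of fit test:
H₀: observed counts match expected distribution
H₁: observed counts differ from expected distribution
df = k - 1 = 3
χ² = Σ(O - E)²/E
   = (61 - 76.3)²/76.3 + (53 - 55.1)²/55.1 + (51 - 41.4)²/41.4 + (29 - 21.2)²/21.2
   = 3.068 + 0.080 + 2.226 + 2.870
   = 8.24
p-value = 0.0412

Since p-value > α = 0.01, we fail to reject H₀.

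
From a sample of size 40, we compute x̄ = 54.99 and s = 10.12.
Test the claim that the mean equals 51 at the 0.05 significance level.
One-sample t-test:
H₀: μ = 51
H₁: μ ≠ 51
df = n - 1 = 39
t = (x̄ - μ₀) / (s/√n) = (54.99 - 51) / (10.12/√40) = 2.494
p-value = 0.0170

Since p-value < α = 0.05, we reject H₀.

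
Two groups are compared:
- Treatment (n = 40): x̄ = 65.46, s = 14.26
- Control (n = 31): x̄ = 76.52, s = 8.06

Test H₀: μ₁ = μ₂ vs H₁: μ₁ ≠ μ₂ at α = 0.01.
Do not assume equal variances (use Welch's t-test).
Welch's two-sample t-test:
H₀: μ₁ = μ₂
H₁: μ₁ ≠ μ₂
s₁²/n₁ = 14.26²/40 = 5.0837,  s₂²/n₂ = 8.06²/31 = 2.0956
SE = √(s₁²/n₁ + s₂²/n₂) = √(5.0837 + 2.0956) = 2.6794
df (Welch-Satterthwaite) = (s₁²/n₁ + s₂²/n₂)² / [(s₁²/n₁)²/(n₁-1) + (s₂²/n₂)²/(n₂-1)] ≈ 63.71
t = (x̄₁ - x̄₂) / SE = (65.46 - 76.52) / 2.6794 = -11.06 / 2.6794 = -4.128
p-value = 0.0001

Since p-value < α = 0.01, we reject H₀.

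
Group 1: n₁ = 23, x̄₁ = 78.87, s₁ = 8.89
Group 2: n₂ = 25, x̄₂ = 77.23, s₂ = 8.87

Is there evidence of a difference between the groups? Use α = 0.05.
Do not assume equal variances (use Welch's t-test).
Welch's two-sample t-test:
H₀: μ₁ = μ₂
H₁: μ₁ ≠ μ₂
s₁²/n₁ = 8.89²/23 = 3.4362,  s₂²/n₂ = 8.87²/25 = 3.1471
SE = √(s₁²/n₁ + s₂²/n₂) = √(3.4362 + 3.1471) = 2.5658
df (Welch-Satterthwaite) = (s₁²/n₁ + s₂²/n₂)² / [(s₁²/n₁)²/(n₁-1) + (s₂²/n₂)²/(n₂-1)] ≈ 45.65
t = (x̄₁ - x̄₂) / SE = (78.87 - 77.23) / 2.5658 = 1.64 / 2.5658 = 0.639
p-value = 0.5259

Since p-value > α = 0.05, we fail to reject H₀.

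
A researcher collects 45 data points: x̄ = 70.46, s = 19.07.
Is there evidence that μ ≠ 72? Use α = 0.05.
One-sample t-test:
H₀: μ = 72
H₁: μ ≠ 72
df = n - 1 = 44
t = (x̄ - μ₀) / (s/√n) = (70.46 - 72) / (19.07/√45) = -0.542
p-value = 0.5907

Since p-value > α = 0.05, we fail to reject H₀.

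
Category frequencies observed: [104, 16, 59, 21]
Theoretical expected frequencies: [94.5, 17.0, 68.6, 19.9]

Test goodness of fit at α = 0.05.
Chi-square goodness of fit test:
H₀: observed counts match expected distribution
H₁: observed counts differ from expected distribution
df = k - 1 = 3
χ² = Σ(O - E)²/E
   = (104 - 94.5)²/94.5 + (16 - 17.0)²/17.0 + (59 - 68.6)²/68.6 + (21 - 19.9)²/19.9
   = 0.955 + 0.059 + 1.343 + 0.061
   = 2.42
p-value = 0.4903

Since p-value > α = 0.05, we fail to reject H₀.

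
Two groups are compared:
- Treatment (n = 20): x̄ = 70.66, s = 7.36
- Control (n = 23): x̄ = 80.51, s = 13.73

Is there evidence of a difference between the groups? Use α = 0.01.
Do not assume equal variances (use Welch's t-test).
Welch's two-sample t-test:
H₀: μ₁ = μ₂
H₁: μ₁ ≠ μ₂
s₁²/n₁ = 7.36²/20 = 2.7085,  s₂²/n₂ = 13.73²/23 = 8.1962
SE = √(s₁²/n₁ + s₂²/n₂) = √(2.7085 + 8.1962) = 3.3022
df (Welch-Satterthwaite) = (s₁²/n₁ + s₂²/n₂)² / [(s₁²/n₁)²/(n₁-1) + (s₂²/n₂)²/(n₂-1)] ≈ 34.57
t = (x̄₁ - x̄₂) / SE = (70.66 - 80.51) / 3.3022 = -9.85 / 3.3022 = -2.983
p-value = 0.0052

Since p-value < α = 0.01, we reject H₀.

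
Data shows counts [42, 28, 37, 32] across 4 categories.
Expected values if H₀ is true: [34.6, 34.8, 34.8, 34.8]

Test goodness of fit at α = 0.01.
Chi-square goodness of fit test:
H₀: observed counts match expected distribution
H₁: observed counts differ from expected distribution
df = k - 1 = 3
χ² = Σ(O - E)²/E
   = (42 - 34.6)²/34.6 + (28 - 34.8)²/34.8 + (37 - 34.8)²/34.8 + (32 - 34.8)²/34.8
   = 1.583 + 1.329 + 0.139 + 0.225
   = 3.28
p-value = 0.3510

Since p-value > α = 0.01, we fail to reject H₀.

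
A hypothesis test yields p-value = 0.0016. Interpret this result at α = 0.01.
Since p = 0.0016 < α = 0.01, reject H₀.
There is sufficient evidence to reject the null hypothesis; the result is statistically significant at the 0.01 level.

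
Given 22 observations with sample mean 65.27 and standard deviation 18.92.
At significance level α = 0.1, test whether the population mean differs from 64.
One-sample t-test:
H₀: μ = 64
H₁: μ ≠ 64
df = n - 1 = 21
t = (x̄ - μ₀) / (s/√n) = (65.27 - 64) / (18.92/√22) = 0.315
p-value = 0.7560

Since p-value > α = 0.1, we fail to reject H₀.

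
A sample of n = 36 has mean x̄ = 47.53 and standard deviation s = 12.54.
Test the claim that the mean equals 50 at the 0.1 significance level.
One-sample t-test:
H₀: μ = 50
H₁: μ ≠ 50
df = n - 1 = 35
t = (x̄ - μ₀) / (s/√n) = (47.53 - 50) / (12.54/√36) = -1.182
p-value = 0.2452

Since p-value > α = 0.1, we fail to reject H₀.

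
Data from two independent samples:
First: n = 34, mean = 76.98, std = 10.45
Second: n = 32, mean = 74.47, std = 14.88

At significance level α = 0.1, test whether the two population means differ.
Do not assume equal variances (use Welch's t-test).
Welch's two-sample t-test:
H₀: μ₁ = μ₂
H₁: μ₁ ≠ μ₂
s₁²/n₁ = 10.45²/34 = 3.2118,  s₂²/n₂ = 14.88²/32 = 6.9192
SE = √(s₁²/n₁ + s₂²/n₂) = √(3.2118 + 6.9192) = 3.1829
df (Welch-Satterthwaite) = (s₁²/n₁ + s₂²/n₂)² / [(s₁²/n₁)²/(n₁-1) + (s₂²/n₂)²/(n₂-1)] ≈ 55.27
t = (x̄₁ - x̄₂) / SE = (76.98 - 74.47) / 3.1829 = 2.51 / 3.1829 = 0.789
p-value = 0.4337

Since p-value > α = 0.1, we fail to reject H₀.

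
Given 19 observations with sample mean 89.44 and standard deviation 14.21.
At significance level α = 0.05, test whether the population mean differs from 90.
One-sample t-test:
H₀: μ = 90
H₁: μ ≠ 90
df = n - 1 = 18
t = (x̄ - μ₀) / (s/√n) = (89.44 - 90) / (14.21/√19) = -0.172
p-value = 0.8655

Since p-value > α = 0.05, we fail to reject H₀.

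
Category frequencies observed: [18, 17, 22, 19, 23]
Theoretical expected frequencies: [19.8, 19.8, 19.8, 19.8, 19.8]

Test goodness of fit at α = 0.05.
Chi-square goodness of fit test:
H₀: observed counts match expected distribution
H₁: observed counts differ from expected distribution
df = k - 1 = 4
χ² = Σ(O - E)²/E
   = (18 - 19.8)²/19.8 + (17 - 19.8)²/19.8 + (22 - 19.8)²/19.8 + (19 - 19.8)²/19.8 + (23 - 19.8)²/19.8
   = 0.164 + 0.396 + 0.244 + 0.032 + 0.517
   = 1.35
p-value = 0.8522

Since p-value > α = 0.05, we fail to reject H₀.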